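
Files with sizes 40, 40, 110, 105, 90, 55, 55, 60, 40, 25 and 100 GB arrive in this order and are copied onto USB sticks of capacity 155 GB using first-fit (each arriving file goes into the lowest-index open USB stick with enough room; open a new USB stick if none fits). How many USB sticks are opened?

6

  40 → USB stick 1 (new)  [load 40/155]
  40 → USB stick 1  [load 80/155]
  110 → USB stick 2 (new)  [load 110/155]
  105 → USB stick 3 (new)  [load 105/155]
  90 → USB stick 4 (new)  [load 90/155]
  55 → USB stick 1  [load 135/155]
  55 → USB stick 4  [load 145/155]
  60 → USB stick 5 (new)  [load 60/155]
  40 → USB stick 2  [load 150/155]
  25 → USB stick 3  [load 130/155]
  100 → USB stick 6 (new)  [load 100/155]
6 USB sticks opened.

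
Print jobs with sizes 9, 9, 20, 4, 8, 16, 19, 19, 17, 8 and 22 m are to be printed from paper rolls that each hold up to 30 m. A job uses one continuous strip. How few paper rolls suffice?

6

Total = 22 + 20 + 19 + 19 + 17 + 16 + 9 + 9 + 8 + 8 + 4 = 151 m.
Lower bound: ⌈151/30⌉ = 6 paper rolls.
A packing using 6 paper rolls:
  roll 1: 22 + 8 = 30
  roll 2: 20 + 9 = 29
  roll 3: 19 + 9 = 28
  roll 4: 19 + 8 = 27
  roll 5: 17 + 4 = 21
  roll 6: 16 = 16
This matches the lower bound, so 6 is optimal.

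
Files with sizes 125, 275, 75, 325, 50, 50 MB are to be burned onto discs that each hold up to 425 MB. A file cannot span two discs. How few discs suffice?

3

Total = 325 + 275 + 125 + 75 + 50 + 50 = 900 MB.
Lower bound: ⌈900/425⌉ = 3 discs.
A packing using 3 discs:
  disc 1: 325 + 75 = 400
  disc 2: 275 + 125 = 400
  disc 3: 50 + 50 = 100
This matches the lower bound, so 3 is optimal.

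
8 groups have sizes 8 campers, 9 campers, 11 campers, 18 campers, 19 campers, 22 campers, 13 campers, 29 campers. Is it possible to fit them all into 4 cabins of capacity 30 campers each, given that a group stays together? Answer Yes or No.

No

Total = 129 campers; ⌈129/30⌉ = 5.
At least 5 cabins are required, but only 4 are allowed.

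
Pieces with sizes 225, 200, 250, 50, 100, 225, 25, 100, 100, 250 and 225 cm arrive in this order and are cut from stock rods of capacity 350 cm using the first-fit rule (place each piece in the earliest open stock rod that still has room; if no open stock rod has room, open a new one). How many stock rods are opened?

  225 → stock rod 1 (new)  [load 225/350]
  200 → stock rod 2 (new)  [load 200/350]
  250 → stock rod 3 (new)  [load 250/350]
  50 → stock rod 1  [load 275/350]
  100 → stock rod 2  [load 300/350]
  225 → stock rod 4 (new)  [load 225/350]
  25 → stock rod 1  [load 300/350]
  100 → stock rod 3  [load 350/350]
  100 → stock rod 4  [load 325/350]
  250 → stock rod 5 (new)  [load 250/350]
  225 → stock rod 6 (new)  [load 225/350]
6 stock rods opened.

6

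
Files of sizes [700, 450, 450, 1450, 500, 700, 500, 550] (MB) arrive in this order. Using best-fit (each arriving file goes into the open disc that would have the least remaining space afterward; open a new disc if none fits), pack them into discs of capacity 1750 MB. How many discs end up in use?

4

  700 → disc 1 (new)  [load 700/1750]
  450 → disc 1  [load 1150/1750]
  450 → disc 1  [load 1600/1750]
  1450 → disc 2 (new)  [load 1450/1750]
  500 → disc 3 (new)  [load 500/1750]
  700 → disc 3  [load 1200/1750]
  500 → disc 3  [load 1700/1750]
  550 → disc 4 (new)  [load 550/1750]
4 discs opened.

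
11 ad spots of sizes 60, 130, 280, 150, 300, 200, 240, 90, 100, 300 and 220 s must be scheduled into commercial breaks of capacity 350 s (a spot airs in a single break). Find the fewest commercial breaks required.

7

Total = 300 + 300 + 280 + 240 + 220 + 200 + 150 + 130 + 100 + 90 + 60 = 2070 s.
Lower bound: ⌈2070/350⌉ = 6 commercial breaks.
A packing using 7 commercial breaks:
  break 1: 300 = 300
  break 2: 300 = 300
  break 3: 280 + 60 = 340
  break 4: 240 + 100 = 340
  break 5: 220 + 130 = 350
  break 6: 200 + 150 = 350
  break 7: 90 = 90
No arrangement into 6 commercial breaks stays within capacity, so 7 is optimal.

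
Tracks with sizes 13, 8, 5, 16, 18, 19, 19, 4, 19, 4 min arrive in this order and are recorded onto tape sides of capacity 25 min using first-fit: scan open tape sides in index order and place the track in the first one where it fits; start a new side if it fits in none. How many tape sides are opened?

  13 → side 1 (new)  [load 13/25]
  8 → side 1  [load 21/25]
  5 → side 2 (new)  [load 5/25]
  16 → side 2  [load 21/25]
  18 → side 3 (new)  [load 18/25]
  19 → side 4 (new)  [load 19/25]
  19 → side 5 (new)  [load 19/25]
  4 → side 1  [load 25/25]
  19 → side 6 (new)  [load 19/25]
  4 → side 2  [load 25/25]
6 tape sides opened.

6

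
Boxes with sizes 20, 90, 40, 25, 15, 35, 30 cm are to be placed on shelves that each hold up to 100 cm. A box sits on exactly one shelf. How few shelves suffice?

Total = 90 + 40 + 35 + 30 + 25 + 20 + 15 = 255 cm.
Lower bound: ⌈255/100⌉ = 3 shelves.
A packing using 3 shelves:
  shelf 1: 90 = 90
  shelf 2: 40 + 35 + 25 = 100
  shelf 3: 30 + 20 + 15 = 65
This matches the lower bound, so 3 is optimal.

3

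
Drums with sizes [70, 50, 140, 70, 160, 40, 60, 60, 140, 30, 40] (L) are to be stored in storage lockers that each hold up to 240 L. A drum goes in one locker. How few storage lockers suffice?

Total = 160 + 140 + 140 + 70 + 70 + 60 + 60 + 50 + 40 + 40 + 30 = 860 L.
Lower bound: ⌈860/240⌉ = 4 storage lockers.
A packing using 4 storage lockers:
  locker 1: 160 + 70 = 230
  locker 2: 140 + 70 + 30 = 240
  locker 3: 140 + 60 + 40 = 240
  locker 4: 60 + 50 + 40 = 150
This matches the lower bound, so 4 is optimal.

4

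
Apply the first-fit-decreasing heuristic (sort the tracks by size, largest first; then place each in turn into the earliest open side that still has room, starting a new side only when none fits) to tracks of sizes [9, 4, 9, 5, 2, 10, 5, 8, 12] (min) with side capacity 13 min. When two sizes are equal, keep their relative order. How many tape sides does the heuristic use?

6

Sorted descending: 12, 10, 9, 9, 8, 5, 5, 4, 2.
  12 → side 1 (new)  [load 12/13]
  10 → side 2 (new)  [load 10/13]
  9 → side 3 (new)  [load 9/13]
  9 → side 4 (new)  [load 9/13]
  8 → side 5 (new)  [load 8/13]
  5 → side 5  [load 13/13]
  5 → side 6 (new)  [load 5/13]
  4 → side 3  [load 13/13]
  2 → side 2  [load 12/13]
6 tape sides opened.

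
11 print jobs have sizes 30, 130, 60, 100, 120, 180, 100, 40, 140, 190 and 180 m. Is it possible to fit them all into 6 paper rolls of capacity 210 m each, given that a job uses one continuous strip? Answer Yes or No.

No

Total = 1270 m; ⌈1270/210⌉ = 7.
At least 7 paper rolls are required, but only 6 are allowed.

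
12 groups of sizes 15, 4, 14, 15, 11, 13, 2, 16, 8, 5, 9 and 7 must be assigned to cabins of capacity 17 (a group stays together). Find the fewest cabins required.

8

Total = 16 + 15 + 15 + 14 + 13 + 11 + 9 + 8 + 7 + 5 + 4 + 2 = 119.
Lower bound: ⌈119/17⌉ = 7 cabins.
A packing using 8 cabins:
  cabin 1: 16 = 16
  cabin 2: 15 + 2 = 17
  cabin 3: 15 = 15
  cabin 4: 14 = 14
  cabin 5: 13 + 4 = 17
  cabin 6: 11 + 5 = 16
  cabin 7: 9 + 8 = 17
  cabin 8: 7 = 7
No arrangement into 7 cabins stays within capacity, so 8 is optimal.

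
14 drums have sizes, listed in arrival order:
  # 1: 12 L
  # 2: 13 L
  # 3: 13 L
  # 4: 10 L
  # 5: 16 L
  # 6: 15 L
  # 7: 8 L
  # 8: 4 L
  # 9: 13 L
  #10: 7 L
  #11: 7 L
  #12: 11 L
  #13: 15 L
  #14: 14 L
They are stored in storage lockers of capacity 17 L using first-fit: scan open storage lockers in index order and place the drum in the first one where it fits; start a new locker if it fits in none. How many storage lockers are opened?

  12 → locker 1 (new)  [load 12/17]
  13 → locker 2 (new)  [load 13/17]
  13 → locker 3 (new)  [load 13/17]
  10 → locker 4 (new)  [load 10/17]
  16 → locker 5 (new)  [load 16/17]
  15 → locker 6 (new)  [load 15/17]
  8 → locker 7 (new)  [load 8/17]
  4 → locker 1  [load 16/17]
  13 → locker 8 (new)  [load 13/17]
  7 → locker 4  [load 17/17]
  7 → locker 7  [load 15/17]
  11 → locker 9 (new)  [load 11/17]
  15 → locker 10 (new)  [load 15/17]
  14 → locker 11 (new)  [load 14/17]
11 storage lockers opened.

11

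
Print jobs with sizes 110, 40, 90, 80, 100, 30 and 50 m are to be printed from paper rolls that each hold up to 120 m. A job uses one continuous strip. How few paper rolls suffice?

Total = 110 + 100 + 90 + 80 + 50 + 40 + 30 = 500 m.
Lower bound: ⌈500/120⌉ = 5 paper rolls.
A packing using 5 paper rolls:
  roll 1: 110 = 110
  roll 2: 100 = 100
  roll 3: 90 + 30 = 120
  roll 4: 80 + 40 = 120
  roll 5: 50 = 50
This matches the lower bound, so 5 is optimal.

5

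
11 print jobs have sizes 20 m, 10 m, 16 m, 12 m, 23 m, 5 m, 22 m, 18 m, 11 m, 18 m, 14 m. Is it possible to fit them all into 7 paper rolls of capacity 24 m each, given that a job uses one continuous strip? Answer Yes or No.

Total = 169 m; ⌈169/24⌉ = 8.
At least 8 paper rolls are required, but only 7 are allowed.

No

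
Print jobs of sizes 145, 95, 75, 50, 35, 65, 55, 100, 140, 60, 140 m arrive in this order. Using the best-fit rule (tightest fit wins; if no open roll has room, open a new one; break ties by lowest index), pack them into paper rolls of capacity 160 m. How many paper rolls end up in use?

  145 → roll 1 (new)  [load 145/160]
  95 → roll 2 (new)  [load 95/160]
  75 → roll 3 (new)  [load 75/160]
  50 → roll 2  [load 145/160]
  35 → roll 3  [load 110/160]
  65 → roll 4 (new)  [load 65/160]
  55 → roll 4  [load 120/160]
  100 → roll 5 (new)  [load 100/160]
  140 → roll 6 (new)  [load 140/160]
  60 → roll 5  [load 160/160]
  140 → roll 7 (new)  [load 140/160]
7 paper rolls opened.

7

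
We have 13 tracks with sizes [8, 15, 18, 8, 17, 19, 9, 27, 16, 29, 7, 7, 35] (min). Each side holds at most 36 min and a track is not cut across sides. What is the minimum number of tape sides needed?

Total = 35 + 29 + 27 + 19 + 18 + 17 + 16 + 15 + 9 + 8 + 8 + 7 + 7 = 215 min.
Lower bound: ⌈215/36⌉ = 6 tape sides.
A packing using 7 tape sides:
  side 1: 35 = 35
  side 2: 29 + 7 = 36
  side 3: 27 + 9 = 36
  side 4: 19 + 17 = 36
  side 5: 18 + 16 = 34
  side 6: 15 + 8 + 8 = 31
  side 7: 7 = 7
No arrangement into 6 tape sides stays within capacity, so 7 is optimal.

7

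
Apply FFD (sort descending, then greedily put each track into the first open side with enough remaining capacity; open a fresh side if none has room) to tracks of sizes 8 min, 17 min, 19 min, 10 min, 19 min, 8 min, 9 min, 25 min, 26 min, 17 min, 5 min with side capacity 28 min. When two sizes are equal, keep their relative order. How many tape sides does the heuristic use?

7

Sorted descending: 26, 25, 19, 19, 17, 17, 10, 9, 8, 8, 5.
  26 → side 1 (new)  [load 26/28]
  25 → side 2 (new)  [load 25/28]
  19 → side 3 (new)  [load 19/28]
  19 → side 4 (new)  [load 19/28]
  17 → side 5 (new)  [load 17/28]
  17 → side 6 (new)  [load 17/28]
  10 → side 5  [load 27/28]
  9 → side 3  [load 28/28]
  8 → side 4  [load 27/28]
  8 → side 6  [load 25/28]
  5 → side 7 (new)  [load 5/28]
7 tape sides opened.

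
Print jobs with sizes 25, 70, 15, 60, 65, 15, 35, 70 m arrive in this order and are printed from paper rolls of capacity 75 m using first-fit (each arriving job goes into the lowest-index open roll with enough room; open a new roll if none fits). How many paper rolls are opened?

  25 → roll 1 (new)  [load 25/75]
  70 → roll 2 (new)  [load 70/75]
  15 → roll 1  [load 40/75]
  60 → roll 3 (new)  [load 60/75]
  65 → roll 4 (new)  [load 65/75]
  15 → roll 1  [load 55/75]
  35 → roll 5 (new)  [load 35/75]
  70 → roll 6 (new)  [load 70/75]
6 paper rolls opened.

6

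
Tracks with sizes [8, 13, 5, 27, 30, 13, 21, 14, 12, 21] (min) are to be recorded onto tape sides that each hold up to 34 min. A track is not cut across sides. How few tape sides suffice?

5

Total = 30 + 27 + 21 + 21 + 14 + 13 + 13 + 12 + 8 + 5 = 164 min.
Lower bound: ⌈164/34⌉ = 5 tape sides.
A packing using 5 tape sides:
  side 1: 30 = 30
  side 2: 27 + 5 = 32
  side 3: 21 + 13 = 34
  side 4: 21 + 13 = 34
  side 5: 14 + 12 + 8 = 34
This matches the lower bound, so 5 is optimal.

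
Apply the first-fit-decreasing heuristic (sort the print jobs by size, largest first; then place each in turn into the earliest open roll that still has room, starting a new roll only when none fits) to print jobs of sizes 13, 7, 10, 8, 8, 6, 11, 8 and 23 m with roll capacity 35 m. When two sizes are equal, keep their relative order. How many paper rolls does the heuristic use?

Sorted descending: 23, 13, 11, 10, 8, 8, 8, 7, 6.
  23 → roll 1 (new)  [load 23/35]
  13 → roll 2 (new)  [load 13/35]
  11 → roll 1  [load 34/35]
  10 → roll 2  [load 23/35]
  8 → roll 2  [load 31/35]
  8 → roll 3 (new)  [load 8/35]
  8 → roll 3  [load 16/35]
  7 → roll 3  [load 23/35]
  6 → roll 3  [load 29/35]
3 paper rolls opened.

3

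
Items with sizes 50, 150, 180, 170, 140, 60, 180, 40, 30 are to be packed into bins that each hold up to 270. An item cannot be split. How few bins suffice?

Total = 180 + 180 + 170 + 150 + 140 + 60 + 50 + 40 + 30 = 1000.
Lower bound: ⌈1000/270⌉ = 4 bins.
Also, 5 items each exceed 135, and no two of those can share a bin, so at least 5 bins are needed.
A packing using 5 bins:
  bin 1: 180 + 60 + 30 = 270
  bin 2: 180 + 50 + 40 = 270
  bin 3: 170 = 170
  bin 4: 150 = 150
  bin 5: 140 = 140
This matches the lower bound, so 5 is optimal.

5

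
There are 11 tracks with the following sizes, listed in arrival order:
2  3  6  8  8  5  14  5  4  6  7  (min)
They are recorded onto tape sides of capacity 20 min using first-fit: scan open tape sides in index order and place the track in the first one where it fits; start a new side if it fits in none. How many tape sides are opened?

  2 → side 1 (new)  [load 2/20]
  3 → side 1  [load 5/20]
  6 → side 1  [load 11/20]
  8 → side 1  [load 19/20]
  8 → side 2 (new)  [load 8/20]
  5 → side 2  [load 13/20]
  14 → side 3 (new)  [load 14/20]
  5 → side 2  [load 18/20]
  4 → side 3  [load 18/20]
  6 → side 4 (new)  [load 6/20]
  7 → side 4  [load 13/20]
4 tape sides opened.

4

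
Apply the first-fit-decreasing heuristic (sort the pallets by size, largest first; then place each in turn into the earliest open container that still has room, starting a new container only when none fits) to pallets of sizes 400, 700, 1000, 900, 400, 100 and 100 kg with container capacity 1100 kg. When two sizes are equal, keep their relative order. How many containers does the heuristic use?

Sorted descending: 1000, 900, 700, 400, 400, 100, 100.
  1000 → container 1 (new)  [load 1000/1100]
  900 → container 2 (new)  [load 900/1100]
  700 → container 3 (new)  [load 700/1100]
  400 → container 3  [load 1100/1100]
  400 → container 4 (new)  [load 400/1100]
  100 → container 1  [load 1100/1100]
  100 → container 2  [load 1000/1100]
4 containers opened.

4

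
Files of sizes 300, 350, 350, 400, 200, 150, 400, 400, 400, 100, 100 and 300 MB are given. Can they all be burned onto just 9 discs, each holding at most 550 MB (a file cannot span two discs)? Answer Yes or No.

Yes

A valid assignment using 8 discs:
  disc 1: 400 + 150 = 550
  disc 2: 400 + 100 = 500
  disc 3: 400 + 100 = 500
  disc 4: 400 = 400
  disc 5: 350 + 200 = 550
  disc 6: 350 = 350
  disc 7: 300 = 300
  disc 8: 300 = 300
That uses only 8 ≤ 9, so 9 discs are enough.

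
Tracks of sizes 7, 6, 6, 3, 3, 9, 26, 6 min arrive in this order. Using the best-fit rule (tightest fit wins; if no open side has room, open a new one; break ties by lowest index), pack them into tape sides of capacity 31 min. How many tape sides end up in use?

3

  7 → side 1 (new)  [load 7/31]
  6 → side 1  [load 13/31]
  6 → side 1  [load 19/31]
  3 → side 1  [load 22/31]
  3 → side 1  [load 25/31]
  9 → side 2 (new)  [load 9/31]
  26 → side 3 (new)  [load 26/31]
  6 → side 1  [load 31/31]
3 tape sides opened.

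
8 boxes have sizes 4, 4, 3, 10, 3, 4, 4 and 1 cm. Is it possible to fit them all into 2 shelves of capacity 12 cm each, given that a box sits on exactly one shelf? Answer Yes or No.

No

Total = 33 cm; ⌈33/12⌉ = 3.
At least 3 shelves are required, but only 2 are allowed.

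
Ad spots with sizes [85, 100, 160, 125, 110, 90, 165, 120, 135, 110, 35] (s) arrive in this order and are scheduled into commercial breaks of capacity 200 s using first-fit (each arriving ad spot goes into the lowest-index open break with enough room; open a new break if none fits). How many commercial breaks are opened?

  85 → break 1 (new)  [load 85/200]
  100 → break 1  [load 185/200]
  160 → break 2 (new)  [load 160/200]
  125 → break 3 (new)  [load 125/200]
  110 → break 4 (new)  [load 110/200]
  90 → break 4  [load 200/200]
  165 → break 5 (new)  [load 165/200]
  120 → break 6 (new)  [load 120/200]
  135 → break 7 (new)  [load 135/200]
  110 → break 8 (new)  [load 110/200]
  35 → break 2  [load 195/200]
8 commercial breaks opened.

8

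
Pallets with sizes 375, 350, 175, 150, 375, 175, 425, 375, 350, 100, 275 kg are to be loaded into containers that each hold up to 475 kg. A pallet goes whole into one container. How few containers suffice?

8

Total = 425 + 375 + 375 + 375 + 350 + 350 + 275 + 175 + 175 + 150 + 100 = 3125 kg.
Lower bound: ⌈3125/475⌉ = 7 containers.
A packing using 8 containers:
  container 1: 425 = 425
  container 2: 375 + 100 = 475
  container 3: 375 = 375
  container 4: 375 = 375
  container 5: 350 = 350
  container 6: 350 = 350
  container 7: 275 + 175 = 450
  container 8: 175 + 150 = 325
No arrangement into 7 containers stays within capacity, so 8 is optimal.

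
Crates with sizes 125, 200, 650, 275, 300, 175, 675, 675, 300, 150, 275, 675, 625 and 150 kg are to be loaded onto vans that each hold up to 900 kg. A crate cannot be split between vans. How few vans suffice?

7

Total = 675 + 675 + 675 + 650 + 625 + 300 + 300 + 275 + 275 + 200 + 175 + 150 + 150 + 125 = 5250 kg.
Lower bound: ⌈5250/900⌉ = 6 vans.
A packing using 7 vans:
  van 1: 675 + 200 = 875
  van 2: 675 + 175 = 850
  van 3: 675 + 150 = 825
  van 4: 650 + 150 = 800
  van 5: 625 + 275 = 900
  van 6: 300 + 300 + 275 = 875
  van 7: 125 = 125
No arrangement into 6 vans stays within capacity, so 7 is optimal.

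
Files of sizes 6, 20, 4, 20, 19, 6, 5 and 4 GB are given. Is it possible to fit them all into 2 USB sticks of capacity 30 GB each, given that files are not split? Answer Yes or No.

No

Total = 84 GB; ⌈84/30⌉ = 3.
At least 3 USB sticks are required, but only 2 are allowed.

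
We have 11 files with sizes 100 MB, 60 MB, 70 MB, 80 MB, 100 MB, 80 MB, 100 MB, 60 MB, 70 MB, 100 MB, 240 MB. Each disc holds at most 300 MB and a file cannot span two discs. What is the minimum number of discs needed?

Total = 240 + 100 + 100 + 100 + 100 + 80 + 80 + 70 + 70 + 60 + 60 = 1060 MB.
Lower bound: ⌈1060/300⌉ = 4 discs.
A packing using 4 discs:
  disc 1: 240 + 60 = 300
  disc 2: 100 + 100 + 100 = 300
  disc 3: 100 + 80 + 80 = 260
  disc 4: 70 + 70 + 60 = 200
This matches the lower bound, so 4 is optimal.

4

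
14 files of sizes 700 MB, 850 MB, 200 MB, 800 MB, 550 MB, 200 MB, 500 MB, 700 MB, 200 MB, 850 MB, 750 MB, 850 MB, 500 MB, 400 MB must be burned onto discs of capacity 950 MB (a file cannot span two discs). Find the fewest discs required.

10

Total = 850 + 850 + 850 + 800 + 750 + 700 + 700 + 550 + 500 + 500 + 400 + 200 + 200 + 200 = 8050 MB.
Lower bound: ⌈8050/950⌉ = 9 discs.
Also, 10 files each exceed 475 MB, and no two of those can share a disc, so at least 10 discs are needed.
A packing using 10 discs:
  disc 1: 850 = 850
  disc 2: 850 = 850
  disc 3: 850 = 850
  disc 4: 800 = 800
  disc 5: 750 + 200 = 950
  disc 6: 700 + 200 = 900
  disc 7: 700 + 200 = 900
  disc 8: 550 + 400 = 950
  disc 9: 500 = 500
  disc 10: 500 = 500
This matches the lower bound, so 10 is optimal.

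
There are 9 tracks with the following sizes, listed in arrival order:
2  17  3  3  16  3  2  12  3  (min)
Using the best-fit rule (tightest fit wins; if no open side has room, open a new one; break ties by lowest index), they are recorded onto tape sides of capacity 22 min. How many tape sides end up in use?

3

  2 → side 1 (new)  [load 2/22]
  17 → side 1  [load 19/22]
  3 → side 1  [load 22/22]
  3 → side 2 (new)  [load 3/22]
  16 → side 2  [load 19/22]
  3 → side 2  [load 22/22]
  2 → side 3 (new)  [load 2/22]
  12 → side 3  [load 14/22]
  3 → side 3  [load 17/22]
3 tape sides opened.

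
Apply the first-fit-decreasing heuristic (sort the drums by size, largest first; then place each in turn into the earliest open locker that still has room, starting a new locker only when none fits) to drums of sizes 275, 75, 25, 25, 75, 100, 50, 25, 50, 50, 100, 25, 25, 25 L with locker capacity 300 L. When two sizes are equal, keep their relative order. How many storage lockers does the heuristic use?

Sorted descending: 275, 100, 100, 75, 75, 50, 50, 50, 25, 25, 25, 25, 25, 25.
  275 → locker 1 (new)  [load 275/300]
  100 → locker 2 (new)  [load 100/300]
  100 → locker 2  [load 200/300]
  75 → locker 2  [load 275/300]
  75 → locker 3 (new)  [load 75/300]
  50 → locker 3  [load 125/300]
  50 → locker 3  [load 175/300]
  50 → locker 3  [load 225/300]
  25 → locker 1  [load 300/300]
  25 → locker 2  [load 300/300]
  25 → locker 3  [load 250/300]
  25 → locker 3  [load 275/300]
  25 → locker 3  [load 300/300]
  25 → locker 4 (new)  [load 25/300]
4 storage lockers opened.

4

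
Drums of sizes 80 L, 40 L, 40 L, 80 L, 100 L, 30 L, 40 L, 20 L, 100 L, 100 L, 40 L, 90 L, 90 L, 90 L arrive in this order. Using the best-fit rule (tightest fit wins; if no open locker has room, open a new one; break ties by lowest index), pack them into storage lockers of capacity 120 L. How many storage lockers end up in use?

  80 → locker 1 (new)  [load 80/120]
  40 → locker 1  [load 120/120]
  40 → locker 2 (new)  [load 40/120]
  80 → locker 2  [load 120/120]
  100 → locker 3 (new)  [load 100/120]
  30 → locker 4 (new)  [load 30/120]
  40 → locker 4  [load 70/120]
  20 → locker 3  [load 120/120]
  100 → locker 5 (new)  [load 100/120]
  100 → locker 6 (new)  [load 100/120]
  40 → locker 4  [load 110/120]
  90 → locker 7 (new)  [load 90/120]
  90 → locker 8 (new)  [load 90/120]
  90 → locker 9 (new)  [load 90/120]
9 storage lockers opened.

9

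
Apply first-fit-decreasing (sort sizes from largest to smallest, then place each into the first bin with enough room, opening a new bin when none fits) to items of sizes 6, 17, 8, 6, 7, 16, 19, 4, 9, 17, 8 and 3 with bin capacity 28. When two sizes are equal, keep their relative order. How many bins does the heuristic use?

Sorted descending: 19, 17, 17, 16, 9, 8, 8, 7, 6, 6, 4, 3.
  19 → bin 1 (new)  [load 19/28]
  17 → bin 2 (new)  [load 17/28]
  17 → bin 3 (new)  [load 17/28]
  16 → bin 4 (new)  [load 16/28]
  9 → bin 1  [load 28/28]
  8 → bin 2  [load 25/28]
  8 → bin 3  [load 25/28]
  7 → bin 4  [load 23/28]
  6 → bin 5 (new)  [load 6/28]
  6 → bin 5  [load 12/28]
  4 → bin 4  [load 27/28]
  3 → bin 2  [load 28/28]
5 bins opened.

5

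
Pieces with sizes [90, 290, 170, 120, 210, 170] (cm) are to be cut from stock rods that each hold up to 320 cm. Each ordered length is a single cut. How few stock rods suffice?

Total = 290 + 210 + 170 + 170 + 120 + 90 = 1050 cm.
Lower bound: ⌈1050/320⌉ = 4 stock rods.
A packing using 4 stock rods:
  stock rod 1: 290 = 290
  stock rod 2: 210 + 90 = 300
  stock rod 3: 170 + 120 = 290
  stock rod 4: 170 = 170
This matches the lower bound, so 4 is optimal.

4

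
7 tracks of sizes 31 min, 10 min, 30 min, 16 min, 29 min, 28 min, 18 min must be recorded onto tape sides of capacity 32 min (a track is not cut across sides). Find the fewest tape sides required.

Total = 31 + 30 + 29 + 28 + 18 + 16 + 10 = 162 min.
Lower bound: ⌈162/32⌉ = 6 tape sides.
A packing using 6 tape sides:
  side 1: 31 = 31
  side 2: 30 = 30
  side 3: 29 = 29
  side 4: 28 = 28
  side 5: 18 + 10 = 28
  side 6: 16 = 16
This matches the lower bound, so 6 is optimal.

6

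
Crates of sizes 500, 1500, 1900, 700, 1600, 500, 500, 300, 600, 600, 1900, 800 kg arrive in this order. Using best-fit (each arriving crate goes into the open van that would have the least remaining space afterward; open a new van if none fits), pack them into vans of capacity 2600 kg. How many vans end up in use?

  500 → van 1 (new)  [load 500/2600]
  1500 → van 1  [load 2000/2600]
  1900 → van 2 (new)  [load 1900/2600]
  700 → van 2  [load 2600/2600]
  1600 → van 3 (new)  [load 1600/2600]
  500 → van 1  [load 2500/2600]
  500 → van 3  [load 2100/2600]
  300 → van 3  [load 2400/2600]
  600 → van 4 (new)  [load 600/2600]
  600 → van 4  [load 1200/2600]
  1900 → van 5 (new)  [load 1900/2600]
  800 → van 4  [load 2000/2600]
5 vans opened.

5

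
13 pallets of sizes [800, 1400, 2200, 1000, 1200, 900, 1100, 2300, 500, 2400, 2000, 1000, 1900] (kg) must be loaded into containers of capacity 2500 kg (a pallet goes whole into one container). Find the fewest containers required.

9

Total = 2400 + 2300 + 2200 + 2000 + 1900 + 1400 + 1200 + 1100 + 1000 + 1000 + 900 + 800 + 500 = 18700 kg.
Lower bound: ⌈18700/2500⌉ = 8 containers.
A packing using 9 containers:
  container 1: 2400 = 2400
  container 2: 2300 = 2300
  container 3: 2200 = 2200
  container 4: 2000 + 500 = 2500
  container 5: 1900 = 1900
  container 6: 1400 + 1100 = 2500
  container 7: 1200 + 1000 = 2200
  container 8: 1000 + 900 = 1900
  container 9: 800 = 800
No arrangement into 8 containers stays within capacity, so 9 is optimal.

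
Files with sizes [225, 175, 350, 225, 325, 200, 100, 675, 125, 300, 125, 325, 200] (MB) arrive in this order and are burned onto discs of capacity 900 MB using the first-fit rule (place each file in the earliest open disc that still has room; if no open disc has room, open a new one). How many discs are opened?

4

  225 → disc 1 (new)  [load 225/900]
  175 → disc 1  [load 400/900]
  350 → disc 1  [load 750/900]
  225 → disc 2 (new)  [load 225/900]
  325 → disc 2  [load 550/900]
  200 → disc 2  [load 750/900]
  100 → disc 1  [load 850/900]
  675 → disc 3 (new)  [load 675/900]
  125 → disc 2  [load 875/900]
  300 → disc 4 (new)  [load 300/900]
  125 → disc 3  [load 800/900]
  325 → disc 4  [load 625/900]
  200 → disc 4  [load 825/900]
4 discs opened.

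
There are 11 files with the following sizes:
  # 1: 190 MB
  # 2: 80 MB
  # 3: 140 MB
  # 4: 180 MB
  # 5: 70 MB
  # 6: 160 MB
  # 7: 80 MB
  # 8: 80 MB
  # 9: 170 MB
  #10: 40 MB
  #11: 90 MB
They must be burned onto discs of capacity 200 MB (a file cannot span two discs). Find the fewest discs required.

8

Total = 190 + 180 + 170 + 160 + 140 + 90 + 80 + 80 + 80 + 70 + 40 = 1280 MB.
Lower bound: ⌈1280/200⌉ = 7 discs.
A packing using 8 discs:
  disc 1: 190 = 190
  disc 2: 180 = 180
  disc 3: 170 = 170
  disc 4: 160 + 40 = 200
  disc 5: 140 = 140
  disc 6: 90 + 80 = 170
  disc 7: 80 + 80 = 160
  disc 8: 70 = 70
No arrangement into 7 discs stays within capacity, so 8 is optimal.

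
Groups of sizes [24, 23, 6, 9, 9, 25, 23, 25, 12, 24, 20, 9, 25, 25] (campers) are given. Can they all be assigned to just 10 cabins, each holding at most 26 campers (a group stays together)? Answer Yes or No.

Total = 259 campers; ⌈259/26⌉ = 10.
The bound of 10 does not rule out 10, but exhaustive search shows no assignment into 10 cabins of capacity 26 campers exists — the minimum is 11.

No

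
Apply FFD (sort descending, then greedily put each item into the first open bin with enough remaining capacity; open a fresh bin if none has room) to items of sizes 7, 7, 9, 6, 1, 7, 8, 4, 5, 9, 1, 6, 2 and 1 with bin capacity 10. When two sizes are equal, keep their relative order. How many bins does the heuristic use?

9

Sorted descending: 9, 9, 8, 7, 7, 7, 6, 6, 5, 4, 2, 1, 1, 1.
  9 → bin 1 (new)  [load 9/10]
  9 → bin 2 (new)  [load 9/10]
  8 → bin 3 (new)  [load 8/10]
  7 → bin 4 (new)  [load 7/10]
  7 → bin 5 (new)  [load 7/10]
  7 → bin 6 (new)  [load 7/10]
  6 → bin 7 (new)  [load 6/10]
  6 → bin 8 (new)  [load 6/10]
  5 → bin 9 (new)  [load 5/10]
  4 → bin 7  [load 10/10]
  2 → bin 3  [load 10/10]
  1 → bin 1  [load 10/10]
  1 → bin 2  [load 10/10]
  1 → bin 4  [load 8/10]
9 bins opened.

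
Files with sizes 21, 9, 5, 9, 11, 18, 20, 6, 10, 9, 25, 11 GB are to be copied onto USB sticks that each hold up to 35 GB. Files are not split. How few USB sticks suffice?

Total = 25 + 21 + 20 + 18 + 11 + 11 + 10 + 9 + 9 + 9 + 6 + 5 = 154 GB.
Lower bound: ⌈154/35⌉ = 5 USB sticks.
A packing using 5 USB sticks:
  USB stick 1: 25 + 10 = 35
  USB stick 2: 21 + 11 = 32
  USB stick 3: 20 + 11 = 31
  USB stick 4: 18 + 9 + 6 = 33
  USB stick 5: 9 + 9 + 5 = 23
This matches the lower bound, so 5 is optimal.

5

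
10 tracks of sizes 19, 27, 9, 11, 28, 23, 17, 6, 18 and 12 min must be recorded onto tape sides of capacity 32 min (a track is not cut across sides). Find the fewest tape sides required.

Total = 28 + 27 + 23 + 19 + 18 + 17 + 12 + 11 + 9 + 6 = 170 min.
Lower bound: ⌈170/32⌉ = 6 tape sides.
A packing using 6 tape sides:
  side 1: 28 = 28
  side 2: 27 = 27
  side 3: 23 + 9 = 32
  side 4: 19 + 12 = 31
  side 5: 18 + 11 = 29
  side 6: 17 + 6 = 23
This matches the lower bound, so 6 is optimal.

6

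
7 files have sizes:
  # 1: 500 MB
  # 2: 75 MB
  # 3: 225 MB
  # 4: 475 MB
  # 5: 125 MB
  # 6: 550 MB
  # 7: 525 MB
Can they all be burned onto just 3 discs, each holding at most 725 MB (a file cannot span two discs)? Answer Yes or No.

No

Total = 2475 MB; ⌈2475/725⌉ = 4.
At least 4 discs are required, but only 3 are allowed.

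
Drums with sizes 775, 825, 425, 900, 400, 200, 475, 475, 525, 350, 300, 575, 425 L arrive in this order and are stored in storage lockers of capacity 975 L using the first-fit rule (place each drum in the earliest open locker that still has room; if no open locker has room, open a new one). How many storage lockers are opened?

8

  775 → locker 1 (new)  [load 775/975]
  825 → locker 2 (new)  [load 825/975]
  425 → locker 3 (new)  [load 425/975]
  900 → locker 4 (new)  [load 900/975]
  400 → locker 3  [load 825/975]
  200 → locker 1  [load 975/975]
  475 → locker 5 (new)  [load 475/975]
  475 → locker 5  [load 950/975]
  525 → locker 6 (new)  [load 525/975]
  350 → locker 6  [load 875/975]
  300 → locker 7 (new)  [load 300/975]
  575 → locker 7  [load 875/975]
  425 → locker 8 (new)  [load 425/975]
8 storage lockers opened.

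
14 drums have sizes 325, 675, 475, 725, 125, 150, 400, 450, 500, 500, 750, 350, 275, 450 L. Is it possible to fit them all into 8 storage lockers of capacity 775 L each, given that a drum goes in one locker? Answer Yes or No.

No

Total = 6150 L; ⌈6150/775⌉ = 8.
9 drums each exceed half the capacity and cannot share a locker, forcing at least 9 storage lockers.
At least 9 storage lockers are required, but only 8 are allowed.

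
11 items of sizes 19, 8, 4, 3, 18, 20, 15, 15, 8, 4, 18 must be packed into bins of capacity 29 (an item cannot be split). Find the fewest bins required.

6

Total = 20 + 19 + 18 + 18 + 15 + 15 + 8 + 8 + 4 + 4 + 3 = 132.
Lower bound: ⌈132/29⌉ = 5 bins.
Also, 6 items each exceed 29/2, and no two of those can share a bin, so at least 6 bins are needed.
A packing using 6 bins:
  bin 1: 20 + 8 = 28
  bin 2: 19 + 8 = 27
  bin 3: 18 + 4 + 4 + 3 = 29
  bin 4: 18 = 18
  bin 5: 15 = 15
  bin 6: 15 = 15
This matches the lower bound, so 6 is optimal.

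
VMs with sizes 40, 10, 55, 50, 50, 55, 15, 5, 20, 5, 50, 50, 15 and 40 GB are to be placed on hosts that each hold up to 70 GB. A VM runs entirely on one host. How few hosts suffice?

8

Total = 55 + 55 + 50 + 50 + 50 + 50 + 40 + 40 + 20 + 15 + 15 + 10 + 5 + 5 = 460 GB.
Lower bound: ⌈460/70⌉ = 7 hosts.
Also, 8 VMs each exceed 35 GB, and no two of those can share a host, so at least 8 hosts are needed.
A packing using 8 hosts:
  host 1: 55 + 15 = 70
  host 2: 55 + 15 = 70
  host 3: 50 + 20 = 70
  host 4: 50 + 10 + 5 + 5 = 70
  host 5: 50 = 50
  host 6: 50 = 50
  host 7: 40 = 40
  host 8: 40 = 40
This matches the lower bound, so 8 is optimal.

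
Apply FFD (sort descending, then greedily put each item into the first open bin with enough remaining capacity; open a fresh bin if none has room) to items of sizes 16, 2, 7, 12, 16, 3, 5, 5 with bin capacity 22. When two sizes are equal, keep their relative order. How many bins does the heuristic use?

4

Sorted descending: 16, 16, 12, 7, 5, 5, 3, 2.
  16 → bin 1 (new)  [load 16/22]
  16 → bin 2 (new)  [load 16/22]
  12 → bin 3 (new)  [load 12/22]
  7 → bin 3  [load 19/22]
  5 → bin 1  [load 21/22]
  5 → bin 2  [load 21/22]
  3 → bin 3  [load 22/22]
  2 → bin 4 (new)  [load 2/22]
4 bins opened.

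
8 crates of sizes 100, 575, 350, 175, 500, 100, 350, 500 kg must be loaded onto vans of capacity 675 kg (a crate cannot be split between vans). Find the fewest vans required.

5

Total = 575 + 500 + 500 + 350 + 350 + 175 + 100 + 100 = 2650 kg.
Lower bound: ⌈2650/675⌉ = 4 vans.
Also, 5 crates each exceed 675/2 kg, and no two of those can share a van, so at least 5 vans are needed.
A packing using 5 vans:
  van 1: 575 + 100 = 675
  van 2: 500 + 175 = 675
  van 3: 500 + 100 = 600
  van 4: 350 = 350
  van 5: 350 = 350
This matches the lower bound, so 5 is optimal.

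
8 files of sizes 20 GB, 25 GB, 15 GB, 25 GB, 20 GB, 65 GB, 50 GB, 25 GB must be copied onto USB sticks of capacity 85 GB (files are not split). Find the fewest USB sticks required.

Total = 65 + 50 + 25 + 25 + 25 + 20 + 20 + 15 = 245 GB.
Lower bound: ⌈245/85⌉ = 3 USB sticks.
A packing using 3 USB sticks:
  USB stick 1: 65 + 20 = 85
  USB stick 2: 50 + 25 = 75
  USB stick 3: 25 + 25 + 20 + 15 = 85
This matches the lower bound, so 3 is optimal.

3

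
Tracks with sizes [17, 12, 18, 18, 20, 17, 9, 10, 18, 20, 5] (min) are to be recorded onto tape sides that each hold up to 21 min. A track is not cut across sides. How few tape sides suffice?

Total = 20 + 20 + 18 + 18 + 18 + 17 + 17 + 12 + 10 + 9 + 5 = 164 min.
Lower bound: ⌈164/21⌉ = 8 tape sides.
A packing using 9 tape sides:
  side 1: 20 = 20
  side 2: 20 = 20
  side 3: 18 = 18
  side 4: 18 = 18
  side 5: 18 = 18
  side 6: 17 = 17
  side 7: 17 = 17
  side 8: 12 + 9 = 21
  side 9: 10 + 5 = 15
No arrangement into 8 tape sides stays within capacity, so 9 is optimal.

9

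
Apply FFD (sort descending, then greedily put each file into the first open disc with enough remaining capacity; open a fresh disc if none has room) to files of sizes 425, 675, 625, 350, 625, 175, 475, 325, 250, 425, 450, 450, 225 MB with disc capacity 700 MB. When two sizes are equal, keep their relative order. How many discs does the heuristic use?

Sorted descending: 675, 625, 625, 475, 450, 450, 425, 425, 350, 325, 250, 225, 175.
  675 → disc 1 (new)  [load 675/700]
  625 → disc 2 (new)  [load 625/700]
  625 → disc 3 (new)  [load 625/700]
  475 → disc 4 (new)  [load 475/700]
  450 → disc 5 (new)  [load 450/700]
  450 → disc 6 (new)  [load 450/700]
  425 → disc 7 (new)  [load 425/700]
  425 → disc 8 (new)  [load 425/700]
  350 → disc 9 (new)  [load 350/700]
  325 → disc 9  [load 675/700]
  250 → disc 5  [load 700/700]
  225 → disc 4  [load 700/700]
  175 → disc 6  [load 625/700]
9 discs opened.

9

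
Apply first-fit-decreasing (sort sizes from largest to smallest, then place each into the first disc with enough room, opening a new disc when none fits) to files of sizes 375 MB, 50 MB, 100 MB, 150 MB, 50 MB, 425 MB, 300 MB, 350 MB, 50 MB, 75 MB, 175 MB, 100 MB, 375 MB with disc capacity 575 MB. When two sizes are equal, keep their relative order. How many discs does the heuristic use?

Sorted descending: 425, 375, 375, 350, 300, 175, 150, 100, 100, 75, 50, 50, 50.
  425 → disc 1 (new)  [load 425/575]
  375 → disc 2 (new)  [load 375/575]
  375 → disc 3 (new)  [load 375/575]
  350 → disc 4 (new)  [load 350/575]
  300 → disc 5 (new)  [load 300/575]
  175 → disc 2  [load 550/575]
  150 → disc 1  [load 575/575]
  100 → disc 3  [load 475/575]
  100 → disc 3  [load 575/575]
  75 → disc 4  [load 425/575]
  50 → disc 4  [load 475/575]
  50 → disc 4  [load 525/575]
  50 → disc 4  [load 575/575]
5 discs opened.

5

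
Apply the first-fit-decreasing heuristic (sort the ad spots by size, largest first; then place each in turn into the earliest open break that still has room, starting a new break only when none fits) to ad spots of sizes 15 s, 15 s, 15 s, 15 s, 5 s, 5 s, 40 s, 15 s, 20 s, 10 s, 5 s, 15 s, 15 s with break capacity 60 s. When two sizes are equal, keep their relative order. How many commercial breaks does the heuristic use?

4

Sorted descending: 40, 20, 15, 15, 15, 15, 15, 15, 15, 10, 5, 5, 5.
  40 → break 1 (new)  [load 40/60]
  20 → break 1  [load 60/60]
  15 → break 2 (new)  [load 15/60]
  15 → break 2  [load 30/60]
  15 → break 2  [load 45/60]
  15 → break 2  [load 60/60]
  15 → break 3 (new)  [load 15/60]
  15 → break 3  [load 30/60]
  15 → break 3  [load 45/60]
  10 → break 3  [load 55/60]
  5 → break 3  [load 60/60]
  5 → break 4 (new)  [load 5/60]
  5 → break 4  [load 10/60]
4 commercial breaks opened.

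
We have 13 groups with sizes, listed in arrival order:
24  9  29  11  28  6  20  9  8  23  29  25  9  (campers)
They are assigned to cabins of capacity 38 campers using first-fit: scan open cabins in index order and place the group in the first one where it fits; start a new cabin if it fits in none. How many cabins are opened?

7

  24 → cabin 1 (new)  [load 24/38]
  9 → cabin 1  [load 33/38]
  29 → cabin 2 (new)  [load 29/38]
  11 → cabin 3 (new)  [load 11/38]
  28 → cabin 4 (new)  [load 28/38]
  6 → cabin 2  [load 35/38]
  20 → cabin 3  [load 31/38]
  9 → cabin 4  [load 37/38]
  8 → cabin 5 (new)  [load 8/38]
  23 → cabin 5  [load 31/38]
  29 → cabin 6 (new)  [load 29/38]
  25 → cabin 7 (new)  [load 25/38]
  9 → cabin 6  [load 38/38]
7 cabins opened.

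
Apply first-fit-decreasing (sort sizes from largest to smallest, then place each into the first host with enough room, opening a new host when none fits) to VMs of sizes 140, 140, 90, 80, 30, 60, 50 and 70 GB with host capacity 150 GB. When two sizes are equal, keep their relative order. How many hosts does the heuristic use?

Sorted descending: 140, 140, 90, 80, 70, 60, 50, 30.
  140 → host 1 (new)  [load 140/150]
  140 → host 2 (new)  [load 140/150]
  90 → host 3 (new)  [load 90/150]
  80 → host 4 (new)  [load 80/150]
  70 → host 4  [load 150/150]
  60 → host 3  [load 150/150]
  50 → host 5 (new)  [load 50/150]
  30 → host 5  [load 80/150]
5 hosts opened.

5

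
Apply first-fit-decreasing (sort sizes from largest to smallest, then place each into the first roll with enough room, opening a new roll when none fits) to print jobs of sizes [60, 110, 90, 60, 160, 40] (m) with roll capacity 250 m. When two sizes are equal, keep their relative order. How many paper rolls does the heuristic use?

3

Sorted descending: 160, 110, 90, 60, 60, 40.
  160 → roll 1 (new)  [load 160/250]
  110 → roll 2 (new)  [load 110/250]
  90 → roll 1  [load 250/250]
  60 → roll 2  [load 170/250]
  60 → roll 2  [load 230/250]
  40 → roll 3 (new)  [load 40/250]
3 paper rolls opened.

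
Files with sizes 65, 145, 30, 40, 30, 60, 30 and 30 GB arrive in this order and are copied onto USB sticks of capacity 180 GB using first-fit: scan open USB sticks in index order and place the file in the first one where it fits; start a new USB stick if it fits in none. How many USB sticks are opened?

  65 → USB stick 1 (new)  [load 65/180]
  145 → USB stick 2 (new)  [load 145/180]
  30 → USB stick 1  [load 95/180]
  40 → USB stick 1  [load 135/180]
  30 → USB stick 1  [load 165/180]
  60 → USB stick 3 (new)  [load 60/180]
  30 → USB stick 2  [load 175/180]
  30 → USB stick 3  [load 90/180]
3 USB sticks opened.

3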